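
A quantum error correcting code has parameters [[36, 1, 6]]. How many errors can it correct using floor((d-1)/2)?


Code parameters: [[36, 1, 6]], distance d = 6.
Number of correctable errors = floor((d-1)/2)
= floor((6 - 1)/2)
= floor(5/2)
= 2

2


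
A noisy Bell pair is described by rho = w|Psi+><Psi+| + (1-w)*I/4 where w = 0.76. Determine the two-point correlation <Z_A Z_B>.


|Psi+> = (|01> + |10>)/sqrt(2)
For the pure Bell state, <Z_A Z_B> = -1 (Bell-state Pauli correlator).
The maximally-mixed part I/4 has tr(I/4 * P tensor P) = 0 for any traceless Pauli P.
So <Z_A Z_B>_rho = w * (-1) + (1 - w) * 0
= 0.76 * (-1)
= -0.7600

-0.7600


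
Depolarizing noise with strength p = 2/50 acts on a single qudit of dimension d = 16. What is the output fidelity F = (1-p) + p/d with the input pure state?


F = (1-p) + p/d
= (1 - 0.0400) + 0.0400/16
= 0.9600 + 0.0025
= 0.9625

0.9625


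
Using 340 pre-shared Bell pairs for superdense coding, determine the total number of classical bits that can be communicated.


Superdense coding allows 2 classical bits per shared entangled pair.
340 pair(s) -> 2 * 340 = 680 classical bits

680


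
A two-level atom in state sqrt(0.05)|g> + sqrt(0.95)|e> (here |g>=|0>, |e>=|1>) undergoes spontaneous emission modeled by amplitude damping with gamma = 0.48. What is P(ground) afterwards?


For amplitude damping with parameter gamma on state sqrt(a)|0> + sqrt(b)|1>:
alpha^2 = 0.05, beta^2 = 0.95
P(|0>) = alpha^2 + gamma * beta^2
= 0.05 + 0.48 * 0.95
= 0.05 + 0.4560
= 0.5060

0.5060


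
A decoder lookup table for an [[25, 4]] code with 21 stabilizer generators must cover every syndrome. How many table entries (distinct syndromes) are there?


Each stabilizer generator gives a binary (+1 or -1) measurement outcome.
With 21 independent generators:
Total syndromes = 2^21
= 2097152

2097152


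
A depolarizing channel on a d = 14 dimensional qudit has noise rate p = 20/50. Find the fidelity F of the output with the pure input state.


F = (1-p) + p/d
= (1 - 0.4000) + 0.4000/14
= 0.6000 + 0.0286
= 0.6286

0.6286


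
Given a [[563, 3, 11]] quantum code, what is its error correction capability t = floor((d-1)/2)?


Code parameters: [[563, 3, 11]], distance d = 11.
Number of correctable errors = floor((d-1)/2)
= floor((11 - 1)/2)
= floor(10/2)
= 5

5


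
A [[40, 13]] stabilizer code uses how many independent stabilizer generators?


For an [[n,k]] stabilizer code:
Number of stabilizer generators = n - k
= 40 - 13
= 27

27


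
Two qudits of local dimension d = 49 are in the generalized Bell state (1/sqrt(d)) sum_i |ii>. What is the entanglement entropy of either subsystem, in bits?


For a maximally entangled state in d x d:
S = log2(d) = log2(49)
= 5.6147

5.6147


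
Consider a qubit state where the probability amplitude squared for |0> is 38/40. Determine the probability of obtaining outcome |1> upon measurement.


|alpha|^2 = 38/40 = 0.9500
|beta|^2 = 1 - 38/40 = 2/40 = 0.0500
P(|1>) = |beta|^2 = 0.0500

0.0500


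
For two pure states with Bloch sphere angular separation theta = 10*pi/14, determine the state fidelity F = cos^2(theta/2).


For states separated by angle theta on Bloch sphere:
F = cos^2(theta/2)
theta = 10*pi/14 = 2.2440
theta/2 = 1.1220
cos(theta/2) = 0.4339
F = 0.1883

0.1883


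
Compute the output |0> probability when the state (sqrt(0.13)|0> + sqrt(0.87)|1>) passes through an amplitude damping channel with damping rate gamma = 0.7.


For amplitude damping with parameter gamma on state sqrt(a)|0> + sqrt(b)|1>:
alpha^2 = 0.13, beta^2 = 0.87
P(|0>) = alpha^2 + gamma * beta^2
= 0.13 + 0.7 * 0.87
= 0.13 + 0.6090
= 0.7390

0.7390


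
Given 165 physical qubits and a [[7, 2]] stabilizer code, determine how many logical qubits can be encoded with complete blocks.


Each code block uses 7 physical qubits for 2 logical qubit(s).
Number of complete blocks = floor(165 / 7) = 23
Logical qubits = 23 * 2
= 46

46


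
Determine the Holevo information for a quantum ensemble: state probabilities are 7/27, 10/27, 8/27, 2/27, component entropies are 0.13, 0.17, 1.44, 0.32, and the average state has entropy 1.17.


chi = S(rho) - sum_i p_i * S(rho_i)
Weighted entropy = 7/27 * 0.13 + 10/27 * 0.17 + 8/27 * 1.44 + 2/27 * 0.32
= 0.5470
chi = 1.17 - 0.5470
= 0.6230

0.6230


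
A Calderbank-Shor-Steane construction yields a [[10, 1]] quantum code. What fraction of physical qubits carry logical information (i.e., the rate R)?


Code rate R = k/n
= 1/10
= 0.1000

0.1000


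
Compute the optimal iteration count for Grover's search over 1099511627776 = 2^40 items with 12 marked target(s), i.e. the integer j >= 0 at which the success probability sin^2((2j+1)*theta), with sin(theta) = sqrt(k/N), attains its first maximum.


After j Grover iterations the success probability is P(j) = sin^2((2j+1)*theta), where sin(theta) = sqrt(k/N).
N = 2^40 = 1099511627776, k = 12
sin(theta) = sqrt(k/N) = 3.30362474e-06
theta = arcsin(sqrt(k/N)) = 3.30362474e-06 rad
P(j) reaches its first maximum when (2j+1)*theta is as close as possible to pi/2, i.e. j = round(pi/(4*theta) - 1/2).
pi/(4*theta) - 1/2 = 237737.8103
(For comparison, the common estimate pi/4 * sqrt(N/k) = 237738.3103; the exact maximiser is used here.)
Optimal iterations = 237738

237738


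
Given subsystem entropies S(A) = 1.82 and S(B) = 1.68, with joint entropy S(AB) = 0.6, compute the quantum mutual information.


I(A:B) = S(A) + S(B) - S(AB)
= 1.82 + 1.68 - 0.6
= 2.9000

2.9000


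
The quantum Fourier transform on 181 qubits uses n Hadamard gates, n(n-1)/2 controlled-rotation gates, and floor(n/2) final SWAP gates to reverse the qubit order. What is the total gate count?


Hadamard gates: 181
Controlled rotations: n*(n-1)/2 = 181*180/2 = 16290
SWAP gates: floor(n/2) = floor(181/2) = 90
Total = 181 + 16290 + 90
= 16561

16561


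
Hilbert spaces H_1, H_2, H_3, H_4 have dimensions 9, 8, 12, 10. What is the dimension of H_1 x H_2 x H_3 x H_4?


dim(H_1 x H_2 x H_3 x H_4) = 9 * 8 * 12 * 10
= 72 * 12 * 10
= 864 * 10
= 8640

8640


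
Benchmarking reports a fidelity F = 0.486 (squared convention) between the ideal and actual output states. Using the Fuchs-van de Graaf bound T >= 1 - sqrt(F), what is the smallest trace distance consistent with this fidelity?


Fuchs-van de Graaf (squared-fidelity convention): 1 - sqrt(F) <= T <= sqrt(1 - F).
Lower bound: T >= 1 - sqrt(F)
sqrt(F) = sqrt(0.486) = 0.6971
T >= 1 - 0.6971
T >= 0.3029

0.3029


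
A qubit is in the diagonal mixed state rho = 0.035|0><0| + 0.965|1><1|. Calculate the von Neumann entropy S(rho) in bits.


S = -p*log2(p) - (1-p)*log2(1-p)
p = 0.0350, 1-p = 0.9650
= -0.0350 * log2(0.0350) - 0.9650 * log2(0.9650)
= -(-0.1693) - (-0.0496)
= 0.2189

0.2189


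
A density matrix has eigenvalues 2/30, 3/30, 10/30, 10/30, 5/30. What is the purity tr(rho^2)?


tr(rho^2) = sum of eigenvalues squared
= (2/30)^2 + (3/30)^2 + (10/30)^2 + (10/30)^2 + (5/30)^2
= (4 + 9 + 100 + 100 + 25) / 900
= 238/900
= 0.2644

0.2644


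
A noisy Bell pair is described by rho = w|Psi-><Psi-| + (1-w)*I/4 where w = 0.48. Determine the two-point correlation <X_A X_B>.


|Psi-> = (|01> - |10>)/sqrt(2)
For the pure Bell state, <X_A X_B> = -1 (Bell-state Pauli correlator).
The maximally-mixed part I/4 has tr(I/4 * P tensor P) = 0 for any traceless Pauli P.
So <X_A X_B>_rho = w * (-1) + (1 - w) * 0
= 0.48 * (-1)
= -0.4800

-0.4800


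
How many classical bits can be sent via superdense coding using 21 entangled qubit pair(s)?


Superdense coding allows 2 classical bits per shared entangled pair.
21 pair(s) -> 2 * 21 = 42 classical bits

42


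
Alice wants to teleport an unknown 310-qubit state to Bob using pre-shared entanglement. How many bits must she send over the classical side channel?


Quantum teleportation requires 2 classical bits per qubit teleported.
310 qubit(s) -> 2 * 310 = 620 classical bits

620


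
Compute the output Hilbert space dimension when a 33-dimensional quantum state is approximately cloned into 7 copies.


Output space = H^(tensor 7) where dim(H) = 33
dim = 33^7
= 1089 (after 2 factors)
= 35937 (after 3 factors)
= 1185921 (after 4 factors)
= 39135393 (after 5 factors)
= 1291467969 (after 6 factors)
= 42618442977 (after 7 factors)
= 42618442977

42618442977


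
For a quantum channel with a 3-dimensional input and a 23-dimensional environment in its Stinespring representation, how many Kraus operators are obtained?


Tracing out the environment in an orthonormal basis {|i>_E} gives Kraus operators K_i = <i|_E U |0>_E.
Number of Kraus operators = dim(H_env) = d_env
= 23

23


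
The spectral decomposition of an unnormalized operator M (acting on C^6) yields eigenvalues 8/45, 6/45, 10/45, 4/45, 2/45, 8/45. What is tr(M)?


tr(M) = sum of eigenvalues
= 8/45 + 6/45 + 10/45 + 4/45 + 2/45 + 8/45
= 38/45
= 0.8444

0.8444


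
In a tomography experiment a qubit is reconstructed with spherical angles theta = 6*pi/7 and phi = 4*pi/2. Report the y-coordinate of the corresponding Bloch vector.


theta = 2.6928, phi = 6.2832
r_y = sin(theta)*sin(phi) = 0.4339 * 0.0000
r_y = 0.0000

0.0000


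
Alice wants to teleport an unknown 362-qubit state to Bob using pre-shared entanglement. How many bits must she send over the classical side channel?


Quantum teleportation requires 2 classical bits per qubit teleported.
362 qubit(s) -> 2 * 362 = 724 classical bits

724


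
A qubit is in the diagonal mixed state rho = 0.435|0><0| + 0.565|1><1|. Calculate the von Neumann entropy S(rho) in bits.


S = -p*log2(p) - (1-p)*log2(1-p)
p = 0.4350, 1-p = 0.5650
= -0.4350 * log2(0.4350) - 0.5650 * log2(0.5650)
= -(-0.5224) - (-0.4654)
= 0.9878

0.9878


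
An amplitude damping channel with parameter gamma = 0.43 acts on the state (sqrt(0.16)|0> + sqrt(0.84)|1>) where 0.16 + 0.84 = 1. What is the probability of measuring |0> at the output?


For amplitude damping with parameter gamma on state sqrt(a)|0> + sqrt(b)|1>:
alpha^2 = 0.16, beta^2 = 0.84
P(|0>) = alpha^2 + gamma * beta^2
= 0.16 + 0.43 * 0.84
= 0.16 + 0.3612
= 0.5212

0.5212


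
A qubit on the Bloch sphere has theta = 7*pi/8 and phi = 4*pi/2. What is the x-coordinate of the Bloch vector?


theta = 2.7489, phi = 6.2832
r_x = sin(theta)*cos(phi) = 0.3827 * 1.0000
r_x = 0.3827

0.3827


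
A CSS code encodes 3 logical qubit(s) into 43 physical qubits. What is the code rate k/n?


Code rate R = k/n
= 3/43
= 0.0698

0.0698


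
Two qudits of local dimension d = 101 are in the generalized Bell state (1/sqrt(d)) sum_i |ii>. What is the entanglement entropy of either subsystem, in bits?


For a maximally entangled state in d x d:
S = log2(d) = log2(101)
= 6.6582

6.6582


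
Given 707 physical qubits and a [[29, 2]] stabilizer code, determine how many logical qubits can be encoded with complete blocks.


Each code block uses 29 physical qubits for 2 logical qubit(s).
Number of complete blocks = floor(707 / 29) = 24
Logical qubits = 24 * 2
= 48

48


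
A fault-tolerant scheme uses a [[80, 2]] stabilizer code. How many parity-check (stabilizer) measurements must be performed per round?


For an [[n,k]] stabilizer code:
Number of stabilizer generators = n - k
= 80 - 2
= 78

78


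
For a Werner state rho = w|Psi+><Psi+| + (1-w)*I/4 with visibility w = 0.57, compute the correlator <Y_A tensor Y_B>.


|Psi+> = (|01> + |10>)/sqrt(2)
For the pure Bell state, <Y_A Y_B> = +1 (Bell-state Pauli correlator).
The maximally-mixed part I/4 has tr(I/4 * P tensor P) = 0 for any traceless Pauli P.
So <Y_A Y_B>_rho = w * (+1) + (1 - w) * 0
= 0.57 * (+1)
= 0.5700

0.5700


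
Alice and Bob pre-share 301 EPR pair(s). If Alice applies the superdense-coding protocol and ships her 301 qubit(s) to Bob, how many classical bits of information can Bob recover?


Superdense coding allows 2 classical bits per shared entangled pair.
301 pair(s) -> 2 * 301 = 602 classical bits

602


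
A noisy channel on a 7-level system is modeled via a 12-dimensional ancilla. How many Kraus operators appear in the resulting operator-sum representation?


Tracing out the environment in an orthonormal basis {|i>_E} gives Kraus operators K_i = <i|_E U |0>_E.
Number of Kraus operators = dim(H_env) = d_env
= 12

12


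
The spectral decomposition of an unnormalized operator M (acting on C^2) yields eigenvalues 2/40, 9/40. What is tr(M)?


tr(M) = sum of eigenvalues
= 2/40 + 9/40
= 11/40
= 0.2750

0.2750


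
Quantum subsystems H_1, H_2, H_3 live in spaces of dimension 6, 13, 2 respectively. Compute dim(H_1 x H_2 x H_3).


dim(H_1 x H_2 x H_3) = 6 * 13 * 2
= 78 * 2
= 156

156


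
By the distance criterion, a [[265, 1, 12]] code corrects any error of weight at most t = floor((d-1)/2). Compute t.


Code parameters: [[265, 1, 12]], distance d = 12.
Number of correctable errors = floor((d-1)/2)
= floor((12 - 1)/2)
= floor(11/2)
= 5

5


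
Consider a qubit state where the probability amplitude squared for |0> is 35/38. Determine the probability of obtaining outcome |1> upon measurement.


|alpha|^2 = 35/38 = 0.9211
|beta|^2 = 1 - 35/38 = 3/38 = 0.0789
P(|1>) = |beta|^2 = 0.0789

0.0789


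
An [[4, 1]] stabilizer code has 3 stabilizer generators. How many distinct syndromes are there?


Each stabilizer generator gives a binary (+1 or -1) measurement outcome.
With 3 independent generators:
Total syndromes = 2^3
= 8

8


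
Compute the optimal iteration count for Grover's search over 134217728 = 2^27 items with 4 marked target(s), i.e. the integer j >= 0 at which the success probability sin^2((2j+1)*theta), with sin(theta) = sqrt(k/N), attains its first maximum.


After j Grover iterations the success probability is P(j) = sin^2((2j+1)*theta), where sin(theta) = sqrt(k/N).
N = 2^27 = 134217728, k = 4
sin(theta) = sqrt(k/N) = 0.0001726334915
theta = arcsin(sqrt(k/N)) = 0.0001726334924 rad
P(j) reaches its first maximum when (2j+1)*theta is as close as possible to pi/2, i.e. j = round(pi/(4*theta) - 1/2).
pi/(4*theta) - 1/2 = 4549.0121
(For comparison, the common estimate pi/4 * sqrt(N/k) = 4549.5121; the exact maximiser is used here.)
Optimal iterations = 4549

4549


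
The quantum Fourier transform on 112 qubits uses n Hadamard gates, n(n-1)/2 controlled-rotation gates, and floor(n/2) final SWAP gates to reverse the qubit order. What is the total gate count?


Hadamard gates: 112
Controlled rotations: n*(n-1)/2 = 112*111/2 = 6216
SWAP gates: floor(n/2) = floor(112/2) = 56
Total = 112 + 6216 + 56
= 6384

6384


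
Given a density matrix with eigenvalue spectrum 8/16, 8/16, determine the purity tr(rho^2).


tr(rho^2) = sum of eigenvalues squared
= (8/16)^2 + (8/16)^2
= (64 + 64) / 256
= 128/256
= 0.5000

0.5000


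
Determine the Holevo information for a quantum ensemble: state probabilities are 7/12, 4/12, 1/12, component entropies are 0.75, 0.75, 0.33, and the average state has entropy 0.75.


chi = S(rho) - sum_i p_i * S(rho_i)
Weighted entropy = 7/12 * 0.75 + 4/12 * 0.75 + 1/12 * 0.33
= 0.7150
chi = 0.75 - 0.7150
= 0.0350

0.0350


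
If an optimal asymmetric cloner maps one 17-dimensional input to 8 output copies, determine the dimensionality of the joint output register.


Output space = H^(tensor 8) where dim(H) = 17
dim = 17^8
= 289 (after 2 factors)
= 4913 (after 3 factors)
= 83521 (after 4 factors)
= 1419857 (after 5 factors)
= 24137569 (after 6 factors)
= 410338673 (after 7 factors)
= 6975757441 (after 8 factors)
= 6975757441

6975757441


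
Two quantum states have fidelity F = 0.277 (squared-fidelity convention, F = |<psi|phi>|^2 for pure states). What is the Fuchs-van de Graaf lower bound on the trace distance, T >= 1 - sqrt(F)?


Fuchs-van de Graaf (squared-fidelity convention): 1 - sqrt(F) <= T <= sqrt(1 - F).
Lower bound: T >= 1 - sqrt(F)
sqrt(F) = sqrt(0.277) = 0.5263
T >= 1 - 0.5263
T >= 0.4737

0.4737


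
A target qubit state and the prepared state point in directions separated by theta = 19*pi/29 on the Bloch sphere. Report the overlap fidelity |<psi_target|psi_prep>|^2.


For states separated by angle theta on Bloch sphere:
F = cos^2(theta/2)
theta = 19*pi/29 = 2.0583
theta/2 = 1.0291
cos(theta/2) = 0.5156
F = 0.2658

0.2658


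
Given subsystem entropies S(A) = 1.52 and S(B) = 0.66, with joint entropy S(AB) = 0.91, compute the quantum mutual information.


I(A:B) = S(A) + S(B) - S(AB)
= 1.52 + 0.66 - 0.91
= 1.2700

1.2700


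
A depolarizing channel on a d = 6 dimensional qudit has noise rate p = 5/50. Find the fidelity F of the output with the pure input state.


F = (1-p) + p/d
= (1 - 0.1000) + 0.1000/6
= 0.9000 + 0.0167
= 0.9167

0.9167


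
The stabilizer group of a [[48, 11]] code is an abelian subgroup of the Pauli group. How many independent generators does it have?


For an [[n,k]] stabilizer code:
Number of stabilizer generators = n - k
= 48 - 11
= 37

37


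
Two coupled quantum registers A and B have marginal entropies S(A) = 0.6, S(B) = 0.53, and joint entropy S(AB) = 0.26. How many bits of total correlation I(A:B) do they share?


I(A:B) = S(A) + S(B) - S(AB)
= 0.6 + 0.53 - 0.26
= 0.8700

0.8700


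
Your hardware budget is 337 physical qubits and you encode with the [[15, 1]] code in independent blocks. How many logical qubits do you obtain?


Each code block uses 15 physical qubits for 1 logical qubit(s).
Number of complete blocks = floor(337 / 15) = 22
Logical qubits = 22 * 1
= 22

22


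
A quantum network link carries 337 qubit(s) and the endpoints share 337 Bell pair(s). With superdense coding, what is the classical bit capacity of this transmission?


Superdense coding allows 2 classical bits per shared entangled pair.
337 pair(s) -> 2 * 337 = 674 classical bits

674


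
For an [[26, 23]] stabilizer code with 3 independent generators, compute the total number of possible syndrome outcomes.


Each stabilizer generator gives a binary (+1 or -1) measurement outcome.
With 3 independent generators:
Total syndromes = 2^3
= 8

8


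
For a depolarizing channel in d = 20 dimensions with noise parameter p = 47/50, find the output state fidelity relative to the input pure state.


F = (1-p) + p/d
= (1 - 0.9400) + 0.9400/20
= 0.0600 + 0.0470
= 0.1070

0.1070


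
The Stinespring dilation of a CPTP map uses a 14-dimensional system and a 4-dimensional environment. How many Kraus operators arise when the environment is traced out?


Tracing out the environment in an orthonormal basis {|i>_E} gives Kraus operators K_i = <i|_E U |0>_E.
Number of Kraus operators = dim(H_env) = d_env
= 4

4


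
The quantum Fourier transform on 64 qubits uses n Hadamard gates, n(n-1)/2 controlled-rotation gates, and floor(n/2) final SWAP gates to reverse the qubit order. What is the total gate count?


Hadamard gates: 64
Controlled rotations: n*(n-1)/2 = 64*63/2 = 2016
SWAP gates: floor(n/2) = floor(64/2) = 32
Total = 64 + 2016 + 32
= 2112

2112


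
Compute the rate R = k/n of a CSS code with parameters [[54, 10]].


Code rate R = k/n
= 10/54
= 0.1852

0.1852


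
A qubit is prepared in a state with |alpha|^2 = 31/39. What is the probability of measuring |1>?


|alpha|^2 = 31/39 = 0.7949
|beta|^2 = 1 - 31/39 = 8/39 = 0.2051
P(|1>) = |beta|^2 = 0.2051

0.2051


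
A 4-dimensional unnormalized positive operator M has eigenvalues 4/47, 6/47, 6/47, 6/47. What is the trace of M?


tr(M) = sum of eigenvalues
= 4/47 + 6/47 + 6/47 + 6/47
= 22/47
= 0.4681

0.4681


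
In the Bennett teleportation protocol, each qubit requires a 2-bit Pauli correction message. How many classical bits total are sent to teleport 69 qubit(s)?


Quantum teleportation requires 2 classical bits per qubit teleported.
69 qubit(s) -> 2 * 69 = 138 classical bits

138


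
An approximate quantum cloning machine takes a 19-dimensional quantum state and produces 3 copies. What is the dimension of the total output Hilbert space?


Output space = H^(tensor 3) where dim(H) = 19
dim = 19^3
= 361 (after 2 factors)
= 6859 (after 3 factors)
= 6859

6859


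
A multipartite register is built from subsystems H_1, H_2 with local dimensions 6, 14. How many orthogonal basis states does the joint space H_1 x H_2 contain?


dim(H_1 x H_2) = 6 * 14
= 84

84


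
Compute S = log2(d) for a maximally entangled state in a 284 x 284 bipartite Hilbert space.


For a maximally entangled state in d x d:
S = log2(d) = log2(284)
= 8.1497

8.1497


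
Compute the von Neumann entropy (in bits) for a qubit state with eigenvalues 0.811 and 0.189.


S = -p*log2(p) - (1-p)*log2(1-p)
p = 0.8110, 1-p = 0.1890
= -0.8110 * log2(0.8110) - 0.1890 * log2(0.1890)
= -(-0.2451) - (-0.4543)
= 0.6994

0.6994


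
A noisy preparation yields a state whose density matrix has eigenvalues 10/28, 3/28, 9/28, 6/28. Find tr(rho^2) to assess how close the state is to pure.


tr(rho^2) = sum of eigenvalues squared
= (10/28)^2 + (3/28)^2 + (9/28)^2 + (6/28)^2
= (100 + 9 + 81 + 36) / 784
= 226/784
= 0.2883

0.2883


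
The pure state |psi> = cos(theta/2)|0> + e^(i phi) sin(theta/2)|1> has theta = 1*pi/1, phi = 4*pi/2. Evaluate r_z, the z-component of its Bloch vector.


theta = 3.1416, phi = 6.2832
r_z = cos(theta) = -1.0000

-1.0000


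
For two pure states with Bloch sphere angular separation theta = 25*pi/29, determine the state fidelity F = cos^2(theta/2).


For states separated by angle theta on Bloch sphere:
F = cos^2(theta/2)
theta = 25*pi/29 = 2.7083
theta/2 = 1.3541
cos(theta/2) = 0.2150
F = 0.0462

0.0462


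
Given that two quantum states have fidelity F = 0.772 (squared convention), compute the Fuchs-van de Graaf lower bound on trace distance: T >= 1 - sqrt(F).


Fuchs-van de Graaf (squared-fidelity convention): 1 - sqrt(F) <= T <= sqrt(1 - F).
Lower bound: T >= 1 - sqrt(F)
sqrt(F) = sqrt(0.772) = 0.8786
T >= 1 - 0.8786
T >= 0.1214

0.1214


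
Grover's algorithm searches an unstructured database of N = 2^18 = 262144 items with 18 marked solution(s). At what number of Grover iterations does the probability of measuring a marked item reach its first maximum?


After j Grover iterations the success probability is P(j) = sin^2((2j+1)*theta), where sin(theta) = sqrt(k/N).
N = 2^18 = 262144, k = 18
sin(theta) = sqrt(k/N) = 0.008286407592
theta = arcsin(sqrt(k/N)) = 0.008286502425 rad
P(j) reaches its first maximum when (2j+1)*theta is as close as possible to pi/2, i.e. j = round(pi/(4*theta) - 1/2).
pi/(4*theta) - 1/2 = 94.2804
(For comparison, the common estimate pi/4 * sqrt(N/k) = 94.7815; the exact maximiser is used here.)
Optimal iterations = 94

94


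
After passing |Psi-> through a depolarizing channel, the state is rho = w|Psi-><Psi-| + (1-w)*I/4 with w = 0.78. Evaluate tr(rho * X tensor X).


|Psi-> = (|01> - |10>)/sqrt(2)
For the pure Bell state, <X_A X_B> = -1 (Bell-state Pauli correlator).
The maximally-mixed part I/4 has tr(I/4 * P tensor P) = 0 for any traceless Pauli P.
So <X_A X_B>_rho = w * (-1) + (1 - w) * 0
= 0.78 * (-1)
= -0.7800

-0.7800


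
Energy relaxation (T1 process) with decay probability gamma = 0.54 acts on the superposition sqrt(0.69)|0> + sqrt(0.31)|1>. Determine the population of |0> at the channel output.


For amplitude damping with parameter gamma on state sqrt(a)|0> + sqrt(b)|1>:
alpha^2 = 0.69, beta^2 = 0.31
P(|0>) = alpha^2 + gamma * beta^2
= 0.69 + 0.54 * 0.31
= 0.69 + 0.1674
= 0.8574

0.8574


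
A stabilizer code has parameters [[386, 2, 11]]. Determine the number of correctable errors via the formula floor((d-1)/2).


Code parameters: [[386, 2, 11]], distance d = 11.
Number of correctable errors = floor((d-1)/2)
= floor((11 - 1)/2)
= floor(10/2)
= 5

5


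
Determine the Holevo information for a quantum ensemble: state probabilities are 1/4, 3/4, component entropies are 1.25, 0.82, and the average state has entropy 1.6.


chi = S(rho) - sum_i p_i * S(rho_i)
Weighted entropy = 1/4 * 1.25 + 3/4 * 0.82
= 0.9275
chi = 1.6 - 0.9275
= 0.6725

0.6725


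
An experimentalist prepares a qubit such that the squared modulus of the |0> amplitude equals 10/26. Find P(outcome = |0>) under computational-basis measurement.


|alpha|^2 = 10/26 = 0.3846
|beta|^2 = 1 - 10/26 = 16/26 = 0.6154
P(|0>) = |alpha|^2 = 0.3846

0.3846


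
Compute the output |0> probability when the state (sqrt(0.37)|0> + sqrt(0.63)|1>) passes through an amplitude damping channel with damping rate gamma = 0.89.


For amplitude damping with parameter gamma on state sqrt(a)|0> + sqrt(b)|1>:
alpha^2 = 0.37, beta^2 = 0.63
P(|0>) = alpha^2 + gamma * beta^2
= 0.37 + 0.89 * 0.63
= 0.37 + 0.5607
= 0.9307

0.9307


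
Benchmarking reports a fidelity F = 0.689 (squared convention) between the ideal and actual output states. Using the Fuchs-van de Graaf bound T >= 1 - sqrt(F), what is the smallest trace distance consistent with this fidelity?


Fuchs-van de Graaf (squared-fidelity convention): 1 - sqrt(F) <= T <= sqrt(1 - F).
Lower bound: T >= 1 - sqrt(F)
sqrt(F) = sqrt(0.689) = 0.8301
T >= 1 - 0.8301
T >= 0.1699

0.1699


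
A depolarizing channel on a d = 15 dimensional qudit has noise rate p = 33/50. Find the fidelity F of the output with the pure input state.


F = (1-p) + p/d
= (1 - 0.6600) + 0.6600/15
= 0.3400 + 0.0440
= 0.3840

0.3840


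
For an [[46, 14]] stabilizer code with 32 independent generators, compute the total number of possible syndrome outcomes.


Each stabilizer generator gives a binary (+1 or -1) measurement outcome.
With 32 independent generators:
Total syndromes = 2^32
= 4294967296

4294967296


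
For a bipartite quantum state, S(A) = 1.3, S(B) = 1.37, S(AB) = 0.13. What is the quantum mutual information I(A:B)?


I(A:B) = S(A) + S(B) - S(AB)
= 1.3 + 1.37 - 0.13
= 2.5400

2.5400


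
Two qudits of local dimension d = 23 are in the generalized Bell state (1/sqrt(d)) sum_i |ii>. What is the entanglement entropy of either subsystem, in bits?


For a maximally entangled state in d x d:
S = log2(d) = log2(23)
= 4.5236

4.5236


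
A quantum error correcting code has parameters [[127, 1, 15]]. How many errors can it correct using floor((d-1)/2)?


Code parameters: [[127, 1, 15]], distance d = 15.
Number of correctable errors = floor((d-1)/2)
= floor((15 - 1)/2)
= floor(14/2)
= 7

7


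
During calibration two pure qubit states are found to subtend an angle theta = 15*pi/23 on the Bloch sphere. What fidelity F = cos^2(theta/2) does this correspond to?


For states separated by angle theta on Bloch sphere:
F = cos^2(theta/2)
theta = 15*pi/23 = 2.0489
theta/2 = 1.0244
cos(theta/2) = 0.5196
F = 0.2700

0.2700


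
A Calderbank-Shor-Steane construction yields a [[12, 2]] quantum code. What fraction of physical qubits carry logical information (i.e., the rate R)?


Code rate R = k/n
= 2/12
= 0.1667

0.1667


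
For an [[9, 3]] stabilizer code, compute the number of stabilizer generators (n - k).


For an [[n,k]] stabilizer code:
Number of stabilizer generators = n - k
= 9 - 3
= 6

6


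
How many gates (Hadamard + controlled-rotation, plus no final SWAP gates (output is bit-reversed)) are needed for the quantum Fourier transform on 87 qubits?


Hadamard gates: 87
Controlled rotations: n*(n-1)/2 = 87*86/2 = 3741
SWAP gates: 0 (omitted)
Total = 87 + 3741
= 3828

3828


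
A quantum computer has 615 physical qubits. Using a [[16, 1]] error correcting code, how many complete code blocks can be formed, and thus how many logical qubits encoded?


Each code block uses 16 physical qubits for 1 logical qubit(s).
Number of complete blocks = floor(615 / 16) = 38
Logical qubits = 38 * 1
= 38

38


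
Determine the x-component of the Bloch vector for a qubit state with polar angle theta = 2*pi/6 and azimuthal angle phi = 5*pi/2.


theta = 1.0472, phi = 7.8540
r_x = sin(theta)*cos(phi) = 0.8660 * 0.0000
r_x = 0.0000

0.0000


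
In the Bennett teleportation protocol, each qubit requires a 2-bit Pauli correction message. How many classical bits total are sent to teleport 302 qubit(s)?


Quantum teleportation requires 2 classical bits per qubit teleported.
302 qubit(s) -> 2 * 302 = 604 classical bits

604


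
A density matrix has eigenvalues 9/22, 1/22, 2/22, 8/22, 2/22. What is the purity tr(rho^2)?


tr(rho^2) = sum of eigenvalues squared
= (9/22)^2 + (1/22)^2 + (2/22)^2 + (8/22)^2 + (2/22)^2
= (81 + 1 + 4 + 64 + 4) / 484
= 154/484
= 0.3182

0.3182


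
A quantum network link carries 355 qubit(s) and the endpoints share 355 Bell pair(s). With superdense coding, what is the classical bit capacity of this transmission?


Superdense coding allows 2 classical bits per shared entangled pair.
355 pair(s) -> 2 * 355 = 710 classical bits

710


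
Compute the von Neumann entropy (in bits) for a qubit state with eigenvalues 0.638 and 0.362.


S = -p*log2(p) - (1-p)*log2(1-p)
p = 0.6380, 1-p = 0.3620
= -0.6380 * log2(0.6380) - 0.3620 * log2(0.3620)
= -(-0.4137) - (-0.5307)
= 0.9443

0.9443


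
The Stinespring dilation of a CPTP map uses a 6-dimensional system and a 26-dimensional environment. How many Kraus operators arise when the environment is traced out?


Tracing out the environment in an orthonormal basis {|i>_E} gives Kraus operators K_i = <i|_E U |0>_E.
Number of Kraus operators = dim(H_env) = d_env
= 26

26


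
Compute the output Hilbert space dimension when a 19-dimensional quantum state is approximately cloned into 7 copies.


Output space = H^(tensor 7) where dim(H) = 19
dim = 19^7
= 361 (after 2 factors)
= 6859 (after 3 factors)
= 130321 (after 4 factors)
= 2476099 (after 5 factors)
= 47045881 (after 6 factors)
= 893871739 (after 7 factors)
= 893871739

893871739


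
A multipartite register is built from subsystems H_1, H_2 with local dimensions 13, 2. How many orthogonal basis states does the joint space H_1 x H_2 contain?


dim(H_1 x H_2) = 13 * 2
= 26

26


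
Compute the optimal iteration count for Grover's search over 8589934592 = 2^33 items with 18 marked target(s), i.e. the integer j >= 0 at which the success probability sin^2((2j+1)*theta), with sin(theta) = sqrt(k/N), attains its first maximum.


After j Grover iterations the success probability is P(j) = sin^2((2j+1)*theta), where sin(theta) = sqrt(k/N).
N = 2^33 = 8589934592, k = 18
sin(theta) = sqrt(k/N) = 4.577636719e-05
theta = arcsin(sqrt(k/N)) = 4.57763672e-05 rad
P(j) reaches its first maximum when (2j+1)*theta is as close as possible to pi/2, i.e. j = round(pi/(4*theta) - 1/2).
pi/(4*theta) - 1/2 = 17156.7847
(For comparison, the common estimate pi/4 * sqrt(N/k) = 17157.2847; the exact maximiser is used here.)
Optimal iterations = 17157

17157


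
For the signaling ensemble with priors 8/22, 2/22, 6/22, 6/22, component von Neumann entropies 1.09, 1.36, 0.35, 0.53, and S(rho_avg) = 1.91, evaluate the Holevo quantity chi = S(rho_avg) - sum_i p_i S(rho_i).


chi = S(rho) - sum_i p_i * S(rho_i)
Weighted entropy = 8/22 * 1.09 + 2/22 * 1.36 + 6/22 * 0.35 + 6/22 * 0.53
= 0.7600
chi = 1.91 - 0.7600
= 1.1500

1.1500


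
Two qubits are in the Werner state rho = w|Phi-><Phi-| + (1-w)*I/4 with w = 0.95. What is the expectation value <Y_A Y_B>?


|Phi-> = (|00> - |11>)/sqrt(2)
For the pure Bell state, <Y_A Y_B> = +1 (Bell-state Pauli correlator).
The maximally-mixed part I/4 has tr(I/4 * P tensor P) = 0 for any traceless Pauli P.
So <Y_A Y_B>_rho = w * (+1) + (1 - w) * 0
= 0.95 * (+1)
= 0.9500

0.9500


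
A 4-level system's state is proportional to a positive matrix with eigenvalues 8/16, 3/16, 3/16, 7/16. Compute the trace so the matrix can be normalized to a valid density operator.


tr(M) = sum of eigenvalues
= 8/16 + 3/16 + 3/16 + 7/16
= 21/16
= 1.3125

1.3125


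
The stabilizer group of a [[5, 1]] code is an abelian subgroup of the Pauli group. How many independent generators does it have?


For an [[n,k]] stabilizer code:
Number of stabilizer generators = n - k
= 5 - 1
= 4

4


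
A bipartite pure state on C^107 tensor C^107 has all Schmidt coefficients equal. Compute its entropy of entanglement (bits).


For a maximally entangled state in d x d:
S = log2(d) = log2(107)
= 6.7415

6.7415


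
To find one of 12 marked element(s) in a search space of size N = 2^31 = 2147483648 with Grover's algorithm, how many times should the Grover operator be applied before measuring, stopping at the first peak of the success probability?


After j Grover iterations the success probability is P(j) = sin^2((2j+1)*theta), where sin(theta) = sqrt(k/N).
N = 2^31 = 2147483648, k = 12
sin(theta) = sqrt(k/N) = 7.475249459e-05
theta = arcsin(sqrt(k/N)) = 7.475249466e-05 rad
P(j) reaches its first maximum when (2j+1)*theta is as close as possible to pi/2, i.e. j = round(pi/(4*theta) - 1/2).
pi/(4*theta) - 1/2 = 10506.1482
(For comparison, the common estimate pi/4 * sqrt(N/k) = 10506.6482; the exact maximiser is used here.)
Optimal iterations = 10506

10506


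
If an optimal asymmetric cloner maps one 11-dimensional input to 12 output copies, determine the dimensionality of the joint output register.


Output space = H^(tensor 12) where dim(H) = 11
dim = 11^12
= 121 (after 2 factors)
= 1331 (after 3 factors)
= 14641 (after 4 factors)
= 161051 (after 5 factors)
= 1771561 (after 6 factors)
= 19487171 (after 7 factors)
= 214358881 (after 8 factors)
= 2357947691 (after 9 factors)
= 25937424601 (after 10 factors)
= 285311670611 (after 11 factors)
= 3138428376721 (after 12 factors)
= 3138428376721

3138428376721


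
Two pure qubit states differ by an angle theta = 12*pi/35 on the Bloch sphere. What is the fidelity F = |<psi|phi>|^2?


For states separated by angle theta on Bloch sphere:
F = cos^2(theta/2)
theta = 12*pi/35 = 1.0771
theta/2 = 0.5386
cos(theta/2) = 0.8584
F = 0.7369

0.7369


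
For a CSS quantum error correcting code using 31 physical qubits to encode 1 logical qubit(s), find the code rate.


Code rate R = k/n
= 1/31
= 0.0323

0.0323


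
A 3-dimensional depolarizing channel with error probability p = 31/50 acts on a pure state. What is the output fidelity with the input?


F = (1-p) + p/d
= (1 - 0.6200) + 0.6200/3
= 0.3800 + 0.2067
= 0.5867

0.5867


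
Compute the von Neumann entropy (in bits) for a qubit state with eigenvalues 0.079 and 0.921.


S = -p*log2(p) - (1-p)*log2(1-p)
p = 0.0790, 1-p = 0.9210
= -0.0790 * log2(0.0790) - 0.9210 * log2(0.9210)
= -(-0.2893) - (-0.1093)
= 0.3986

0.3986


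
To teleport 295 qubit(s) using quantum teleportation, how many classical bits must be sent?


Quantum teleportation requires 2 classical bits per qubit teleported.
295 qubit(s) -> 2 * 295 = 590 classical bits

590


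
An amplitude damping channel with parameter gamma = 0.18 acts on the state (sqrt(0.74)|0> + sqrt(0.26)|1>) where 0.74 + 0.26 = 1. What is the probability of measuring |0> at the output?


For amplitude damping with parameter gamma on state sqrt(a)|0> + sqrt(b)|1>:
alpha^2 = 0.74, beta^2 = 0.26
P(|0>) = alpha^2 + gamma * beta^2
= 0.74 + 0.18 * 0.26
= 0.74 + 0.0468
= 0.7868

0.7868


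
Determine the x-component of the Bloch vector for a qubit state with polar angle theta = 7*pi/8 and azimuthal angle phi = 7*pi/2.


theta = 2.7489, phi = 10.9956
r_x = sin(theta)*cos(phi) = 0.3827 * 0.0000
r_x = 0.0000

0.0000


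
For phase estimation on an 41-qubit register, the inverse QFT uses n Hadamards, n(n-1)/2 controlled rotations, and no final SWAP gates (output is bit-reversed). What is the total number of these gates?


Hadamard gates: 41
Controlled rotations: n*(n-1)/2 = 41*40/2 = 820
SWAP gates: 0 (omitted)
Total = 41 + 820
= 861

861


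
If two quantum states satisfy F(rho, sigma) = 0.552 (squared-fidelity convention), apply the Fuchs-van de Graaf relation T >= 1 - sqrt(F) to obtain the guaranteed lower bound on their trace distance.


Fuchs-van de Graaf (squared-fidelity convention): 1 - sqrt(F) <= T <= sqrt(1 - F).
Lower bound: T >= 1 - sqrt(F)
sqrt(F) = sqrt(0.552) = 0.7430
T >= 1 - 0.7430
T >= 0.2570

0.2570


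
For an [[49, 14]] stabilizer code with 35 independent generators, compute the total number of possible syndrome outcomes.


Each stabilizer generator gives a binary (+1 or -1) measurement outcome.
With 35 independent generators:
Total syndromes = 2^35
= 34359738368

34359738368


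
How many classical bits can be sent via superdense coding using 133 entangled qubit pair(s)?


Superdense coding allows 2 classical bits per shared entangled pair.
133 pair(s) -> 2 * 133 = 266 classical bits

266


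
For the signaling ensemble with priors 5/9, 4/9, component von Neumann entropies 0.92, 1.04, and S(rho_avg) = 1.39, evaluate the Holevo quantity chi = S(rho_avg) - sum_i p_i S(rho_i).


chi = S(rho) - sum_i p_i * S(rho_i)
Weighted entropy = 5/9 * 0.92 + 4/9 * 1.04
= 0.9733
chi = 1.39 - 0.9733
= 0.4167

0.4167


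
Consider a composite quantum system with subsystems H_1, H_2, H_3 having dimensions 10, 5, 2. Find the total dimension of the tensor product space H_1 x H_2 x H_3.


dim(H_1 x H_2 x H_3) = 10 * 5 * 2
= 50 * 2
= 100

100


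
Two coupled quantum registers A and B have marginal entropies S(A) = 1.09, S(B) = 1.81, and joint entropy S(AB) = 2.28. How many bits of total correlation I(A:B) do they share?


I(A:B) = S(A) + S(B) - S(AB)
= 1.09 + 1.81 - 2.28
= 0.6200

0.6200


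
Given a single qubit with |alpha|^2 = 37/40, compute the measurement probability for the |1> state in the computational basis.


|alpha|^2 = 37/40 = 0.9250
|beta|^2 = 1 - 37/40 = 3/40 = 0.0750
P(|1>) = |beta|^2 = 0.0750

0.0750


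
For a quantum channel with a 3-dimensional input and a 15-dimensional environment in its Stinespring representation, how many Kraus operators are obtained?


Tracing out the environment in an orthonormal basis {|i>_E} gives Kraus operators K_i = <i|_E U |0>_E.
Number of Kraus operators = dim(H_env) = d_env
= 15

15


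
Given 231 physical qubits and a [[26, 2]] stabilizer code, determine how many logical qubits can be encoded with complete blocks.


Each code block uses 26 physical qubits for 2 logical qubit(s).
Number of complete blocks = floor(231 / 26) = 8
Logical qubits = 8 * 2
= 16

16


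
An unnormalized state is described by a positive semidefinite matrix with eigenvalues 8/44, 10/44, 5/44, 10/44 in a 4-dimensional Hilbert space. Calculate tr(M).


tr(M) = sum of eigenvalues
= 8/44 + 10/44 + 5/44 + 10/44
= 33/44
= 0.7500

0.7500


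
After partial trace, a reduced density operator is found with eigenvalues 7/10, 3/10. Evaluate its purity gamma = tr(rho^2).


tr(rho^2) = sum of eigenvalues squared
= (7/10)^2 + (3/10)^2
= (49 + 9) / 100
= 58/100
= 0.5800

0.5800


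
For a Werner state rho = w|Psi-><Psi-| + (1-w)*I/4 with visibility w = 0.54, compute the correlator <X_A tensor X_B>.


|Psi-> = (|01> - |10>)/sqrt(2)
For the pure Bell state, <X_A X_B> = -1 (Bell-state Pauli correlator).
The maximally-mixed part I/4 has tr(I/4 * P tensor P) = 0 for any traceless Pauli P.
So <X_A X_B>_rho = w * (-1) + (1 - w) * 0
= 0.54 * (-1)
= -0.5400

-0.5400


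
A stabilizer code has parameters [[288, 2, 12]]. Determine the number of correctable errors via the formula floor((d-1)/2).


Code parameters: [[288, 2, 12]], distance d = 12.
Number of correctable errors = floor((d-1)/2)
= floor((12 - 1)/2)
= floor(11/2)
= 5

5


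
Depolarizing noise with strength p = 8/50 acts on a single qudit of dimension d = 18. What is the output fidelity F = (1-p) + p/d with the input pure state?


F = (1-p) + p/d
= (1 - 0.1600) + 0.1600/18
= 0.8400 + 0.0089
= 0.8489

0.8489


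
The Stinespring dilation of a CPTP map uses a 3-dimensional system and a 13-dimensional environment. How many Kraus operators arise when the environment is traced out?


Tracing out the environment in an orthonormal basis {|i>_E} gives Kraus operators K_i = <i|_E U |0>_E.
Number of Kraus operators = dim(H_env) = d_env
= 13

13
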